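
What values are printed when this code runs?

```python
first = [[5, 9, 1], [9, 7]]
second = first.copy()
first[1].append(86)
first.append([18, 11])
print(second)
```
[[5, 9, 1], [9, 7, 86]]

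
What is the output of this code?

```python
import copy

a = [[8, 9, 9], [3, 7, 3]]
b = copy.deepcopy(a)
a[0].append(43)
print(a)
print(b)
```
[[8, 9, 9, 43], [3, 7, 3]]
[[8, 9, 9], [3, 7, 3]]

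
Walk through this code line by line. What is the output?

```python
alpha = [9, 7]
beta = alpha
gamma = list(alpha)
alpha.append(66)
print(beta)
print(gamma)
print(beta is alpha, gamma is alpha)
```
[9, 7, 66]
[9, 7]
True False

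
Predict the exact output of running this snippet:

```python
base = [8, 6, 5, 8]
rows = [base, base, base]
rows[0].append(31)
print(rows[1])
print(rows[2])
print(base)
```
[8, 6, 5, 8, 31]
[8, 6, 5, 8, 31]
[8, 6, 5, 8, 31]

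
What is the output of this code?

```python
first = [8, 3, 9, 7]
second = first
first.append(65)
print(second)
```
[8, 3, 9, 7, 65]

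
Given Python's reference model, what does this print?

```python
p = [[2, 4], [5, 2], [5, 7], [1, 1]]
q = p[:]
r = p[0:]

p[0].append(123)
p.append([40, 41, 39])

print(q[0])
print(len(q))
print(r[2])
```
[2, 4, 123]
4
[5, 7]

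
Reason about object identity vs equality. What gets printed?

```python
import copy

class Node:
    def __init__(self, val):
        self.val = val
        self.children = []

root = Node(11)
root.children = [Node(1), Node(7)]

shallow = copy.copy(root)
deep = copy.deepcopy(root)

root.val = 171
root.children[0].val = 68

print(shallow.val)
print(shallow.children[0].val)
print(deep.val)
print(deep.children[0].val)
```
11
68
11
1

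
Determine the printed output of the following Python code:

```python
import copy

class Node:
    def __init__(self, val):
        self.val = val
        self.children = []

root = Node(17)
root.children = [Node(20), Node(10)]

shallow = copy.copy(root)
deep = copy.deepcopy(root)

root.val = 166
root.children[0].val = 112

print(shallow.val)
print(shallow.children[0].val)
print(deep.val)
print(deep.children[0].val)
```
17
112
17
20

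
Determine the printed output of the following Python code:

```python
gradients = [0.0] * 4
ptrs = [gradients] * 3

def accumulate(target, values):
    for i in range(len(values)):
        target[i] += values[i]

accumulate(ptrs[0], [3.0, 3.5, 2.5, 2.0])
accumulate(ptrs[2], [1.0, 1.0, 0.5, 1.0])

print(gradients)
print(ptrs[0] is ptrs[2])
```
[4.0, 4.5, 3.0, 3.0]
True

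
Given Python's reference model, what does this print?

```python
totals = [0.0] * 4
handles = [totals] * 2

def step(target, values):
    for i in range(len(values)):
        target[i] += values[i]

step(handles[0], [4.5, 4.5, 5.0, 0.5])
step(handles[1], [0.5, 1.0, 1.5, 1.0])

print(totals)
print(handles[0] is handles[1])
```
[5.0, 5.5, 6.5, 1.5]
True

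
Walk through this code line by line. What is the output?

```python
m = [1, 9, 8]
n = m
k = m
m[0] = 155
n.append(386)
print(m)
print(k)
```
[155, 9, 8, 386]
[155, 9, 8, 386]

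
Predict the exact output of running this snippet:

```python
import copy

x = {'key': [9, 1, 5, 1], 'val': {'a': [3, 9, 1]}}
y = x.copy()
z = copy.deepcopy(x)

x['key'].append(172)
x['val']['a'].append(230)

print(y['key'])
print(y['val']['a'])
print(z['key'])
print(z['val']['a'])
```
[9, 1, 5, 1, 172]
[3, 9, 1, 230]
[9, 1, 5, 1]
[3, 9, 1]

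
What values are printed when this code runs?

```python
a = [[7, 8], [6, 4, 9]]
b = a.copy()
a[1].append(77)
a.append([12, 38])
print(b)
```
[[7, 8], [6, 4, 9, 77]]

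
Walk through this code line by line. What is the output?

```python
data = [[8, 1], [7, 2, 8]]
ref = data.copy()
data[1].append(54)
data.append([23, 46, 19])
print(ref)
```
[[8, 1], [7, 2, 8, 54]]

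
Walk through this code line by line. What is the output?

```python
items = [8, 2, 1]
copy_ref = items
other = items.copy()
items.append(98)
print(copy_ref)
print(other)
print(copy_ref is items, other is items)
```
[8, 2, 1, 98]
[8, 2, 1]
True False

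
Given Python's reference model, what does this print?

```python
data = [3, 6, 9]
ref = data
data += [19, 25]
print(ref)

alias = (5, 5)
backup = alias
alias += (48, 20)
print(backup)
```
[3, 6, 9, 19, 25]
(5, 5)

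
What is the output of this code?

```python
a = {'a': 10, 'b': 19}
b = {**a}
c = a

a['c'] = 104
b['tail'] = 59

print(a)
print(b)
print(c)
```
{'a': 10, 'b': 19, 'c': 104}
{'a': 10, 'b': 19, 'tail': 59}
{'a': 10, 'b': 19, 'c': 104}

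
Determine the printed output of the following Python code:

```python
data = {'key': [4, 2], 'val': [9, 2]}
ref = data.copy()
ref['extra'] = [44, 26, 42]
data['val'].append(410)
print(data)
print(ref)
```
{'key': [4, 2], 'val': [9, 2, 410]}
{'key': [4, 2], 'val': [9, 2, 410], 'extra': [44, 26, 42]}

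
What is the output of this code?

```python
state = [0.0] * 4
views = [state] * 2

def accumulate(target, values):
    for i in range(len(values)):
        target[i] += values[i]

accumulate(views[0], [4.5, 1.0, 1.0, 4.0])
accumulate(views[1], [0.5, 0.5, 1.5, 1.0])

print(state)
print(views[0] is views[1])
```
[5.0, 1.5, 2.5, 5.0]
True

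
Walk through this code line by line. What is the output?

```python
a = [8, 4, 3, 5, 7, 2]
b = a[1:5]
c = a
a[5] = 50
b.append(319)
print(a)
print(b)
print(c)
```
[8, 4, 3, 5, 7, 50]
[4, 3, 5, 7, 319]
[8, 4, 3, 5, 7, 50]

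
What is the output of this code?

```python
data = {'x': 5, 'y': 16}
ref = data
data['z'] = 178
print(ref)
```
{'x': 5, 'y': 16, 'z': 178}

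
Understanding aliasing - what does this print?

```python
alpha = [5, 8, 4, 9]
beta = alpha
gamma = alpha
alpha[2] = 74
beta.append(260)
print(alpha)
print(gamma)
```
[5, 8, 74, 9, 260]
[5, 8, 74, 9, 260]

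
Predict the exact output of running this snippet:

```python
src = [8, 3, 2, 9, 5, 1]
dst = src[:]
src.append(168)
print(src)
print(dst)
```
[8, 3, 2, 9, 5, 1, 168]
[8, 3, 2, 9, 5, 1]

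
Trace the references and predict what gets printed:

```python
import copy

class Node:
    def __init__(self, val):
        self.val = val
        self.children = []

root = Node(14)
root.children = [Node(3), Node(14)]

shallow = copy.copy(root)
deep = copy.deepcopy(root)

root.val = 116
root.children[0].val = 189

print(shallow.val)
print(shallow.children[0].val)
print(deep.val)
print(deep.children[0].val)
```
14
189
14
3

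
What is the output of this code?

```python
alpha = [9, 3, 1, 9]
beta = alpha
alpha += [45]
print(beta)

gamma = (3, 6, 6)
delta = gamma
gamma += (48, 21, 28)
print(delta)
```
[9, 3, 1, 9, 45]
(3, 6, 6)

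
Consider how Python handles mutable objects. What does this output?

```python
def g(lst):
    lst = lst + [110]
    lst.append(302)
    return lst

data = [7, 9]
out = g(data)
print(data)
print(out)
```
[7, 9]
[7, 9, 110, 302]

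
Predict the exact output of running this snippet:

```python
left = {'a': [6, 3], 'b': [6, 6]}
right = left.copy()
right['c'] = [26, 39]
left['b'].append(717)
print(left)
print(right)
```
{'a': [6, 3], 'b': [6, 6, 717]}
{'a': [6, 3], 'b': [6, 6, 717], 'c': [26, 39]}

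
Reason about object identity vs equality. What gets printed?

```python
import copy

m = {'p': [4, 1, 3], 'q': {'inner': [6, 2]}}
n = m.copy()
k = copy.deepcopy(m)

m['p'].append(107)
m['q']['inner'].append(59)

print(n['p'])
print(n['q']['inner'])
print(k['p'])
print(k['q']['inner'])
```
[4, 1, 3, 107]
[6, 2, 59]
[4, 1, 3]
[6, 2]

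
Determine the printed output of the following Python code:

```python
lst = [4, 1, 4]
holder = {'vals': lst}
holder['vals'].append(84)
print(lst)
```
[4, 1, 4, 84]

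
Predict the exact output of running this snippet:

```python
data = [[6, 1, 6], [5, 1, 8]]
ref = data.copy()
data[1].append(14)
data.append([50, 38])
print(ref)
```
[[6, 1, 6], [5, 1, 8, 14]]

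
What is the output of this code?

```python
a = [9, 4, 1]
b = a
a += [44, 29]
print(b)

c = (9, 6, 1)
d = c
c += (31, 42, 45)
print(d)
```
[9, 4, 1, 44, 29]
(9, 6, 1)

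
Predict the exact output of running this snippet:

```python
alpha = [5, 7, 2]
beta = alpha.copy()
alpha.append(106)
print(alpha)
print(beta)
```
[5, 7, 2, 106]
[5, 7, 2]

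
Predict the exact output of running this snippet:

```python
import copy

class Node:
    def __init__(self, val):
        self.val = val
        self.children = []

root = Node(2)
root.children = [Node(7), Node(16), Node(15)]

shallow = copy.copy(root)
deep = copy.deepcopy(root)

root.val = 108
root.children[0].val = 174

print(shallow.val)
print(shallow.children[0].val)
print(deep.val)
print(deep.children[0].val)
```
2
174
2
7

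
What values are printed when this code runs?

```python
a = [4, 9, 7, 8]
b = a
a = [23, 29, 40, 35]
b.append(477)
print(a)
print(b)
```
[23, 29, 40, 35]
[4, 9, 7, 8, 477]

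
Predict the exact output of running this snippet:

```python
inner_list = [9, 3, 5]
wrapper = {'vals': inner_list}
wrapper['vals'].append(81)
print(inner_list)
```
[9, 3, 5, 81]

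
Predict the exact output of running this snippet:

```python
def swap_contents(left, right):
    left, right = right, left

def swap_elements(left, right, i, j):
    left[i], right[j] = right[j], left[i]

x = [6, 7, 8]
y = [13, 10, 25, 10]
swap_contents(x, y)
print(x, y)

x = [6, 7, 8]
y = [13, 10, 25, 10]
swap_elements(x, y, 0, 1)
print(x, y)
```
[6, 7, 8] [13, 10, 25, 10]
[10, 7, 8] [13, 6, 25, 10]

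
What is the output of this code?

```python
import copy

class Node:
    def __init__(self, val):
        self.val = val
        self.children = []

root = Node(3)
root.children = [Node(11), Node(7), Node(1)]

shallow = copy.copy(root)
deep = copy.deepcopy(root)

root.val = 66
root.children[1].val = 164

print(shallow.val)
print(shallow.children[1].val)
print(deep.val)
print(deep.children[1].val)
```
3
164
3
7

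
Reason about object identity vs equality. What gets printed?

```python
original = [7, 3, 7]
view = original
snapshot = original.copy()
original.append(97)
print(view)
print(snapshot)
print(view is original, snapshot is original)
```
[7, 3, 7, 97]
[7, 3, 7]
True False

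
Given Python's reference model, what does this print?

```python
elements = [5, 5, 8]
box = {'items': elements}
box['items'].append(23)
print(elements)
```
[5, 5, 8, 23]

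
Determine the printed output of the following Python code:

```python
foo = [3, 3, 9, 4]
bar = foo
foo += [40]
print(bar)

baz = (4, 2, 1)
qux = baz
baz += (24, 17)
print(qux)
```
[3, 3, 9, 4, 40]
(4, 2, 1)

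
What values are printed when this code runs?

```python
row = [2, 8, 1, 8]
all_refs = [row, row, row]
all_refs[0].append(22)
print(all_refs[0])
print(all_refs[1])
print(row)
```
[2, 8, 1, 8, 22]
[2, 8, 1, 8, 22]
[2, 8, 1, 8, 22]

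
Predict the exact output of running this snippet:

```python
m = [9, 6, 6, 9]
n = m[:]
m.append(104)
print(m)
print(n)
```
[9, 6, 6, 9, 104]
[9, 6, 6, 9]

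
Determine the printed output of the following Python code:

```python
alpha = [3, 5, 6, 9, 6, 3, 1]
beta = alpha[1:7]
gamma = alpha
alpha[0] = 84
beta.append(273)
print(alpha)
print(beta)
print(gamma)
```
[84, 5, 6, 9, 6, 3, 1]
[5, 6, 9, 6, 3, 1, 273]
[84, 5, 6, 9, 6, 3, 1]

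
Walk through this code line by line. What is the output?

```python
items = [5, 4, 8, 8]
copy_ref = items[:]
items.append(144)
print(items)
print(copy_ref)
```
[5, 4, 8, 8, 144]
[5, 4, 8, 8]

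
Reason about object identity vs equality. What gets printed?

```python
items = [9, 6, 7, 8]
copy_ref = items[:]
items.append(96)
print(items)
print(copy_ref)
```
[9, 6, 7, 8, 96]
[9, 6, 7, 8]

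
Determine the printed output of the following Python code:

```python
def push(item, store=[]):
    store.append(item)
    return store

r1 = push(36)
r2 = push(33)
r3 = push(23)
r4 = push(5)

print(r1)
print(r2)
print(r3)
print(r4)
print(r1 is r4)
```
[36, 33, 23, 5]
[36, 33, 23, 5]
[36, 33, 23, 5]
[36, 33, 23, 5]
True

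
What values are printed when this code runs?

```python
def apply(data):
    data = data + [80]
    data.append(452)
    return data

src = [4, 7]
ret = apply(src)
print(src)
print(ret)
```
[4, 7]
[4, 7, 80, 452]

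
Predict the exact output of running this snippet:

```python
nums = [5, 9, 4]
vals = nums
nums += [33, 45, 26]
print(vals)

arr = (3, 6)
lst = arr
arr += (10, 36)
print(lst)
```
[5, 9, 4, 33, 45, 26]
(3, 6)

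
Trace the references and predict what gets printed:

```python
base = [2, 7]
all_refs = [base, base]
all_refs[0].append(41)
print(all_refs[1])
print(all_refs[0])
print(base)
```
[2, 7, 41]
[2, 7, 41]
[2, 7, 41]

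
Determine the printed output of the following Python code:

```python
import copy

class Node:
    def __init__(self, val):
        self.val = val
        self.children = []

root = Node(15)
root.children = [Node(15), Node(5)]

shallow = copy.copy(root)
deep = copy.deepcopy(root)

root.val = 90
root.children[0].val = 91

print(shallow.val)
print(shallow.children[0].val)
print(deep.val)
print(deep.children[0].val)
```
15
91
15
15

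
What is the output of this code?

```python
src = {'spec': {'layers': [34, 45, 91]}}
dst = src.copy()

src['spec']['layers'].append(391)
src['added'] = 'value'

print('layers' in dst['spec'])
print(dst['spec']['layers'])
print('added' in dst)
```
True
[34, 45, 91, 391]
False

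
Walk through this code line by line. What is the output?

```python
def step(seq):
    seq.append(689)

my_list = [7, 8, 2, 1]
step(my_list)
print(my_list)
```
[7, 8, 2, 1, 689]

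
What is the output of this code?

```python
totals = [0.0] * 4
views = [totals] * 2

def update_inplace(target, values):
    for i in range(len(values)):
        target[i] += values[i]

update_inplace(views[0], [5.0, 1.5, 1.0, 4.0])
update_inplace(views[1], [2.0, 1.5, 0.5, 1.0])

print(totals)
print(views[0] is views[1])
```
[7.0, 3.0, 1.5, 5.0]
True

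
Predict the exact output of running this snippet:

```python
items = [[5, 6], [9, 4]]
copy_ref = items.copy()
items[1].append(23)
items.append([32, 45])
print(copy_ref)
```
[[5, 6], [9, 4, 23]]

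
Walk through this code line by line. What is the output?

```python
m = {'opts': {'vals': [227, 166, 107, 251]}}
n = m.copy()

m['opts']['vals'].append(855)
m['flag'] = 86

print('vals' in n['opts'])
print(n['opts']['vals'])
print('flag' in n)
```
True
[227, 166, 107, 251, 855]
False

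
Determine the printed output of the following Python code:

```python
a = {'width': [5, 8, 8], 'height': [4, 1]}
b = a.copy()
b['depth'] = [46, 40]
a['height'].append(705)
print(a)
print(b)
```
{'width': [5, 8, 8], 'height': [4, 1, 705]}
{'width': [5, 8, 8], 'height': [4, 1, 705], 'depth': [46, 40]}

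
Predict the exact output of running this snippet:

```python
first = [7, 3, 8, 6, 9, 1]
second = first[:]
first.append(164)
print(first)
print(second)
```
[7, 3, 8, 6, 9, 1, 164]
[7, 3, 8, 6, 9, 1]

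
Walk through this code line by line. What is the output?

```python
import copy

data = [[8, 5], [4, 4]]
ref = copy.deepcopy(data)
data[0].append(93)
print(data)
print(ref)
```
[[8, 5, 93], [4, 4]]
[[8, 5], [4, 4]]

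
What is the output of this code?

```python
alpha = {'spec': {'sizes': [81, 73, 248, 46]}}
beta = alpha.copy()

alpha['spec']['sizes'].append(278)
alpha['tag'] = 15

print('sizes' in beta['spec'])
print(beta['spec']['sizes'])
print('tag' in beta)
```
True
[81, 73, 248, 46, 278]
False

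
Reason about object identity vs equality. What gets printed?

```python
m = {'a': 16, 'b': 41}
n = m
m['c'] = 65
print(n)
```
{'a': 16, 'b': 41, 'c': 65}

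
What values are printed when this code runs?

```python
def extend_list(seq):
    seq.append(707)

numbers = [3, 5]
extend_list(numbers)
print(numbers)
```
[3, 5, 707]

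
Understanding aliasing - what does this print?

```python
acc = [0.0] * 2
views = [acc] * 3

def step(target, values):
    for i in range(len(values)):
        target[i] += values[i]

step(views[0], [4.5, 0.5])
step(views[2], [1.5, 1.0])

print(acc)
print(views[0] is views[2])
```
[6.0, 1.5]
True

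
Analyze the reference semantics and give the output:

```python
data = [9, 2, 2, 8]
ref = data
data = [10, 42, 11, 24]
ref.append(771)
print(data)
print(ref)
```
[10, 42, 11, 24]
[9, 2, 2, 8, 771]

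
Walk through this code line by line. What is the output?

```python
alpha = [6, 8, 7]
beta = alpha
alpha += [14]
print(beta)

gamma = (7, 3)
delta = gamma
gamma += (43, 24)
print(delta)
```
[6, 8, 7, 14]
(7, 3)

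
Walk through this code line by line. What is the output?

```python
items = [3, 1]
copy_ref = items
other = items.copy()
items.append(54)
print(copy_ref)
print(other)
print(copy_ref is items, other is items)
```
[3, 1, 54]
[3, 1]
True False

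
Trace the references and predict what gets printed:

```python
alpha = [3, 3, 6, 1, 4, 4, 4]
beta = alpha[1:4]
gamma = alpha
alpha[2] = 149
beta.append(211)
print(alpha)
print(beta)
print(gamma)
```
[3, 3, 149, 1, 4, 4, 4]
[3, 6, 1, 211]
[3, 3, 149, 1, 4, 4, 4]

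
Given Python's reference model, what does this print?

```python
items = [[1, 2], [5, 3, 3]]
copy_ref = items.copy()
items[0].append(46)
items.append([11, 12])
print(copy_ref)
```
[[1, 2, 46], [5, 3, 3]]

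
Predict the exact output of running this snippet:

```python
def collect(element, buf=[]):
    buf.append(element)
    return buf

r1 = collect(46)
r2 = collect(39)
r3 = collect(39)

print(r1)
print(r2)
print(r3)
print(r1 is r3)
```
[46, 39, 39]
[46, 39, 39]
[46, 39, 39]
True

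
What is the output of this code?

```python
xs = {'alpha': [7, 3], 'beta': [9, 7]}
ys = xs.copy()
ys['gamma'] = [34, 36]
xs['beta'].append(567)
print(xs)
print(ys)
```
{'alpha': [7, 3], 'beta': [9, 7, 567]}
{'alpha': [7, 3], 'beta': [9, 7, 567], 'gamma': [34, 36]}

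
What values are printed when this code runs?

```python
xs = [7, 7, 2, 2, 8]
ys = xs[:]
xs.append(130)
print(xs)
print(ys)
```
[7, 7, 2, 2, 8, 130]
[7, 7, 2, 2, 8]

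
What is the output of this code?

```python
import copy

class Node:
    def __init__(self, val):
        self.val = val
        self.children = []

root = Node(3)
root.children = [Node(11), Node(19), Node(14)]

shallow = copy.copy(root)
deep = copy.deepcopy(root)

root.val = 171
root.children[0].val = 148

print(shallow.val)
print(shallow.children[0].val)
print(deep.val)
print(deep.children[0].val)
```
3
148
3
11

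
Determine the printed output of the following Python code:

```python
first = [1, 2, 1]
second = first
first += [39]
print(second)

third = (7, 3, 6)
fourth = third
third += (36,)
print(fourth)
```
[1, 2, 1, 39]
(7, 3, 6)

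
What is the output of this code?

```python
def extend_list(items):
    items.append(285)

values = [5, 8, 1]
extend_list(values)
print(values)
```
[5, 8, 1, 285]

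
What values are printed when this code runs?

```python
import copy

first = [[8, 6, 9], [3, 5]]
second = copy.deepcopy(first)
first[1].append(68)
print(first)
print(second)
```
[[8, 6, 9], [3, 5, 68]]
[[8, 6, 9], [3, 5]]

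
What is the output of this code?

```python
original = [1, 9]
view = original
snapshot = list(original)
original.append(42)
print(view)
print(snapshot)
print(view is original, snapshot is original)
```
[1, 9, 42]
[1, 9]
True False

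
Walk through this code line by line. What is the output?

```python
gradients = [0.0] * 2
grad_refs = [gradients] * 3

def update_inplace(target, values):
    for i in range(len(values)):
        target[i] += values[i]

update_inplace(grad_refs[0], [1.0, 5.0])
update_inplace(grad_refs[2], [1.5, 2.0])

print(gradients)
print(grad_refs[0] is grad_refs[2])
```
[2.5, 7.0]
True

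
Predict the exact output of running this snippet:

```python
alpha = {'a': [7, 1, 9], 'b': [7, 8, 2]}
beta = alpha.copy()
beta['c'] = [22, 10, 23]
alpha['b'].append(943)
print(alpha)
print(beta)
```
{'a': [7, 1, 9], 'b': [7, 8, 2, 943]}
{'a': [7, 1, 9], 'b': [7, 8, 2, 943], 'c': [22, 10, 23]}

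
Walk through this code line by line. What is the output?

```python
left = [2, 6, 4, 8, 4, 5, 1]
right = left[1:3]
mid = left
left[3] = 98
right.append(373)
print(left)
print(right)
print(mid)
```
[2, 6, 4, 98, 4, 5, 1]
[6, 4, 373]
[2, 6, 4, 98, 4, 5, 1]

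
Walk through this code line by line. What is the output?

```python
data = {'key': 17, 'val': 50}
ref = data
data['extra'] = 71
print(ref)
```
{'key': 17, 'val': 50, 'extra': 71}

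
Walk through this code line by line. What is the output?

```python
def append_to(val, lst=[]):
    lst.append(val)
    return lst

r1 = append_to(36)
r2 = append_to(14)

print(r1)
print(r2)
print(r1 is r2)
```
[36, 14]
[36, 14]
True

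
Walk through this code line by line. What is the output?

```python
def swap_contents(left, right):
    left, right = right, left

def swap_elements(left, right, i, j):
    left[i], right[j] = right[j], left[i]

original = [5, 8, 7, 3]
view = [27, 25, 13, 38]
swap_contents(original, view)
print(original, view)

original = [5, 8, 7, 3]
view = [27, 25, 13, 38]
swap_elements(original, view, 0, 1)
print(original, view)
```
[5, 8, 7, 3] [27, 25, 13, 38]
[25, 8, 7, 3] [27, 5, 13, 38]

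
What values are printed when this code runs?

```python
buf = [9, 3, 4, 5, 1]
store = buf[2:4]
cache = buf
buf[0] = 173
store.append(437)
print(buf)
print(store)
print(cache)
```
[173, 3, 4, 5, 1]
[4, 5, 437]
[173, 3, 4, 5, 1]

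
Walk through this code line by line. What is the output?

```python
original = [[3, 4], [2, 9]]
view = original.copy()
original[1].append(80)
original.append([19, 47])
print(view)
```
[[3, 4], [2, 9, 80]]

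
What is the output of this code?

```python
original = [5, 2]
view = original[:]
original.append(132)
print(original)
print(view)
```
[5, 2, 132]
[5, 2]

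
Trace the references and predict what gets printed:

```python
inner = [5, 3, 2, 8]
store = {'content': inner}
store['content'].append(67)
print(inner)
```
[5, 3, 2, 8, 67]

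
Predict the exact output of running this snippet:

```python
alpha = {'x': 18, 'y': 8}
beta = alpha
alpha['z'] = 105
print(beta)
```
{'x': 18, 'y': 8, 'z': 105}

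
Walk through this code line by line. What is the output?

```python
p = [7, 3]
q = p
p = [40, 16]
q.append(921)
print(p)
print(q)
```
[40, 16]
[7, 3, 921]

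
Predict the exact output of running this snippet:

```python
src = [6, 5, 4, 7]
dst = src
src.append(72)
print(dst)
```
[6, 5, 4, 7, 72]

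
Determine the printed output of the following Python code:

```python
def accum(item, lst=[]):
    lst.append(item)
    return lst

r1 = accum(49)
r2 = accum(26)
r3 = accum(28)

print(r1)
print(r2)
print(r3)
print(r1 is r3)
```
[49, 26, 28]
[49, 26, 28]
[49, 26, 28]
True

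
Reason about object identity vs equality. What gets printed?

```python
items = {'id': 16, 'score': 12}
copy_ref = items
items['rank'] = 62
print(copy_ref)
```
{'id': 16, 'score': 12, 'rank': 62}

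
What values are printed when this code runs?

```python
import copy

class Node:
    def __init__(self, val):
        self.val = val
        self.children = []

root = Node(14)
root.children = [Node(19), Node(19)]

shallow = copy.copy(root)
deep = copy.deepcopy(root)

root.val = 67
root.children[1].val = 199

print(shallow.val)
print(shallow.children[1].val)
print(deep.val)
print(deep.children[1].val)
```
14
199
14
19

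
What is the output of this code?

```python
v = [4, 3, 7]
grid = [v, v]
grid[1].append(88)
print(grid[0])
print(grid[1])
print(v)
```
[4, 3, 7, 88]
[4, 3, 7, 88]
[4, 3, 7, 88]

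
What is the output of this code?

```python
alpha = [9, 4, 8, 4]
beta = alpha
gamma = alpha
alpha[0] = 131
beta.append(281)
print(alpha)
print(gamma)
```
[131, 4, 8, 4, 281]
[131, 4, 8, 4, 281]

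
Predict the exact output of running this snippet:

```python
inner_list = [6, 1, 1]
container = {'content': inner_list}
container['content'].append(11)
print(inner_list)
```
[6, 1, 1, 11]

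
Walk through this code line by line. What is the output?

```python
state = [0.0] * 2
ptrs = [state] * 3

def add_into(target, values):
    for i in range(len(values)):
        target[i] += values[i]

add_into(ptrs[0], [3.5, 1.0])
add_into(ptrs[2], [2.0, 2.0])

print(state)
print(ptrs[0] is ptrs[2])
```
[5.5, 3.0]
True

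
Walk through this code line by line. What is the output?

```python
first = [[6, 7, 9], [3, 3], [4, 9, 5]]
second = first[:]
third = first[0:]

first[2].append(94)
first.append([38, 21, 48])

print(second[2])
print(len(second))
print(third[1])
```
[4, 9, 5, 94]
3
[3, 3]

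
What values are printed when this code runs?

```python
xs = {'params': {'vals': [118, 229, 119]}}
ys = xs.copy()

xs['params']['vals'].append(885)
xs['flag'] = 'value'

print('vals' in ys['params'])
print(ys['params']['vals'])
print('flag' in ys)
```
True
[118, 229, 119, 885]
False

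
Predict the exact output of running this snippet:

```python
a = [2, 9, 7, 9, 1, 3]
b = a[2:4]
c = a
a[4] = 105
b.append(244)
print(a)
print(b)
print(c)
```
[2, 9, 7, 9, 105, 3]
[7, 9, 244]
[2, 9, 7, 9, 105, 3]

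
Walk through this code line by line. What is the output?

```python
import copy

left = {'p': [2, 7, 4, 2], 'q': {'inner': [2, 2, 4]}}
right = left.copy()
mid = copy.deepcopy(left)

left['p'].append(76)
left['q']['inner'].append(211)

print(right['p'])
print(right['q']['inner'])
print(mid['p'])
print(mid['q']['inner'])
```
[2, 7, 4, 2, 76]
[2, 2, 4, 211]
[2, 7, 4, 2]
[2, 2, 4]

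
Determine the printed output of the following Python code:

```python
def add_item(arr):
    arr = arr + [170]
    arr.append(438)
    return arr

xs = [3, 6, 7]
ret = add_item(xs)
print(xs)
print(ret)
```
[3, 6, 7]
[3, 6, 7, 170, 438]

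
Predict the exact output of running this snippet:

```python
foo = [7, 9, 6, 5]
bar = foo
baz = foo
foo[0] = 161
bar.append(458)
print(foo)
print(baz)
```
[161, 9, 6, 5, 458]
[161, 9, 6, 5, 458]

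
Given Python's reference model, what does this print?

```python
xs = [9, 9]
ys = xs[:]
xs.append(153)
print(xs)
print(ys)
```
[9, 9, 153]
[9, 9]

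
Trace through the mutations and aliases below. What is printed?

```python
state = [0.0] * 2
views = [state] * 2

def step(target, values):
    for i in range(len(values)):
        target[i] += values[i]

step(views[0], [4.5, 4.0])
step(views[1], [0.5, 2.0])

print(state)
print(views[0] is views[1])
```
[5.0, 6.0]
True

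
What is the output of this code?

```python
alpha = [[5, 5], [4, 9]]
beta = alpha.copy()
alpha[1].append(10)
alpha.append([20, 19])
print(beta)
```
[[5, 5], [4, 9, 10]]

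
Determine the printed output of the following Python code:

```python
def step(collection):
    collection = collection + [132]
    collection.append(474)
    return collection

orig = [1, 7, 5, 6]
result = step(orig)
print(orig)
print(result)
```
[1, 7, 5, 6]
[1, 7, 5, 6, 132, 474]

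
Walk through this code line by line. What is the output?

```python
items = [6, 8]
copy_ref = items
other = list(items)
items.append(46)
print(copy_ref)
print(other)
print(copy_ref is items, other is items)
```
[6, 8, 46]
[6, 8]
True False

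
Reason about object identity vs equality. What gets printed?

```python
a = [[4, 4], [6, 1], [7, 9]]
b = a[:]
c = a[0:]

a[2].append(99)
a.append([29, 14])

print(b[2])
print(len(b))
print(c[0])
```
[7, 9, 99]
3
[4, 4]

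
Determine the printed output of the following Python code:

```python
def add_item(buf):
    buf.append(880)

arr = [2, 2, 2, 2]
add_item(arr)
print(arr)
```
[2, 2, 2, 2, 880]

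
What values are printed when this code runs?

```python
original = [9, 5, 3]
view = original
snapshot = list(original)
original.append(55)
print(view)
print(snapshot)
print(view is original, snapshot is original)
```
[9, 5, 3, 55]
[9, 5, 3]
True False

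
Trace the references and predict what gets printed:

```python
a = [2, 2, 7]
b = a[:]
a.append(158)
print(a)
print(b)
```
[2, 2, 7, 158]
[2, 2, 7]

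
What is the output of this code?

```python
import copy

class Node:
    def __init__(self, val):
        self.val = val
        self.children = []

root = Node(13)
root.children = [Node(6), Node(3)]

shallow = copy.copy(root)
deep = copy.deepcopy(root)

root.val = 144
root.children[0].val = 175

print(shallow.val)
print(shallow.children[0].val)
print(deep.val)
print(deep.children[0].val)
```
13
175
13
6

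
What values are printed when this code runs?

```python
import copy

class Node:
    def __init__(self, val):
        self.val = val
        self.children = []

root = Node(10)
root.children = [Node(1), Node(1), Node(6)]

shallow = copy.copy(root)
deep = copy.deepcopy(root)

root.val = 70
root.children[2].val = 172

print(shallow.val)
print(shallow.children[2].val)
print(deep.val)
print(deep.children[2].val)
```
10
172
10
6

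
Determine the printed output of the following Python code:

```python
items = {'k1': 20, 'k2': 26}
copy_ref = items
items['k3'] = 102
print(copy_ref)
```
{'k1': 20, 'k2': 26, 'k3': 102}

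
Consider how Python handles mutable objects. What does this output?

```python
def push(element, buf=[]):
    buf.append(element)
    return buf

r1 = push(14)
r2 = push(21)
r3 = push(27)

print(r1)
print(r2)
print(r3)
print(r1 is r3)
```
[14, 21, 27]
[14, 21, 27]
[14, 21, 27]
True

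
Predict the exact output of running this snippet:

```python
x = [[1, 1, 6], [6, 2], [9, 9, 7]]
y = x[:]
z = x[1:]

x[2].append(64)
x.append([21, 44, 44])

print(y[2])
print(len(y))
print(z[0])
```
[9, 9, 7, 64]
3
[6, 2]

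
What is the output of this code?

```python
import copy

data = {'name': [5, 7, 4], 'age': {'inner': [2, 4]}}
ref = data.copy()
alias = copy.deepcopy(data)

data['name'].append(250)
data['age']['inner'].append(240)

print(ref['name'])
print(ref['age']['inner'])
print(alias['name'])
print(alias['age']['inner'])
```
[5, 7, 4, 250]
[2, 4, 240]
[5, 7, 4]
[2, 4]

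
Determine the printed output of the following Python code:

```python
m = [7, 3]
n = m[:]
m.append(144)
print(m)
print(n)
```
[7, 3, 144]
[7, 3]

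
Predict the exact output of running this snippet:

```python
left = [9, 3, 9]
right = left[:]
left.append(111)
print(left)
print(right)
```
[9, 3, 9, 111]
[9, 3, 9]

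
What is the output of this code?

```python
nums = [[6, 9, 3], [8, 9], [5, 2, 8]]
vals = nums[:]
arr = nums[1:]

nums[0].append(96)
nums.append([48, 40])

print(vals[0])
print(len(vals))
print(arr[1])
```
[6, 9, 3, 96]
3
[5, 2, 8]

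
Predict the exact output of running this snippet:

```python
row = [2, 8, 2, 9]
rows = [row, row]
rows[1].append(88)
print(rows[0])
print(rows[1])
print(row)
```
[2, 8, 2, 9, 88]
[2, 8, 2, 9, 88]
[2, 8, 2, 9, 88]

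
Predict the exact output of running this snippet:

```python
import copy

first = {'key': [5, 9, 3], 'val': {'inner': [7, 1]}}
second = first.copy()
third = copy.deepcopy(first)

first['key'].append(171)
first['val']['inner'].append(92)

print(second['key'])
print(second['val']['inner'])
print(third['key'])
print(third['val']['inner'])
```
[5, 9, 3, 171]
[7, 1, 92]
[5, 9, 3]
[7, 1]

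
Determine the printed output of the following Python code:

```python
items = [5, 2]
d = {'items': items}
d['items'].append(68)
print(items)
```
[5, 2, 68]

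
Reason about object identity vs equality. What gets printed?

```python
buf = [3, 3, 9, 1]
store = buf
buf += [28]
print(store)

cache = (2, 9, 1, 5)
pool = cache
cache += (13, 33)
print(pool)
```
[3, 3, 9, 1, 28]
(2, 9, 1, 5)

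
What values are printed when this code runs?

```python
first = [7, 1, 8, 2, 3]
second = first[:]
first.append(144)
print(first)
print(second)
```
[7, 1, 8, 2, 3, 144]
[7, 1, 8, 2, 3]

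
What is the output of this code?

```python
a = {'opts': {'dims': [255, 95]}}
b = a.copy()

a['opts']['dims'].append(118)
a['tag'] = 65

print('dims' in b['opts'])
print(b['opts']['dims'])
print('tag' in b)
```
True
[255, 95, 118]
False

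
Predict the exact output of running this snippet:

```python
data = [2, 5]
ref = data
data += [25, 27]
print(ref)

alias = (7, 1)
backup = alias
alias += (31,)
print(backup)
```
[2, 5, 25, 27]
(7, 1)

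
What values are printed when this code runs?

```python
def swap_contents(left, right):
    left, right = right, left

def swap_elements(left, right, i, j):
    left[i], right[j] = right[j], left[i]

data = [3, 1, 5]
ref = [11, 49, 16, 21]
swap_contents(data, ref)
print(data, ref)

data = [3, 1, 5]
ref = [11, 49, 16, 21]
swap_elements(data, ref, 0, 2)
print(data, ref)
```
[3, 1, 5] [11, 49, 16, 21]
[16, 1, 5] [11, 49, 3, 21]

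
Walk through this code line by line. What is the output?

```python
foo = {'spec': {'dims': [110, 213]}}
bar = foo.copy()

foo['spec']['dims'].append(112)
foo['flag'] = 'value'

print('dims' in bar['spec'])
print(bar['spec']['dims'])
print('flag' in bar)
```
True
[110, 213, 112]
False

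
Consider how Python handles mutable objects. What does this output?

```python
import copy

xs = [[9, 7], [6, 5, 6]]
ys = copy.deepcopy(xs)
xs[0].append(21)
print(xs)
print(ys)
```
[[9, 7, 21], [6, 5, 6]]
[[9, 7], [6, 5, 6]]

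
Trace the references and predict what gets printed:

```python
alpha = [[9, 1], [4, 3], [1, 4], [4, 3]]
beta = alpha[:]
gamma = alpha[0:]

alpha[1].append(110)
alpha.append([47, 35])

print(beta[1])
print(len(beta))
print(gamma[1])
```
[4, 3, 110]
4
[4, 3, 110]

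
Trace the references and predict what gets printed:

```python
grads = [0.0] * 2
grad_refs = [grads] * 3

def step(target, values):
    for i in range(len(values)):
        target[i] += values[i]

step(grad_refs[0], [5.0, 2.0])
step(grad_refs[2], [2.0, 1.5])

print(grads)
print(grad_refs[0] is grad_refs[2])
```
[7.0, 3.5]
True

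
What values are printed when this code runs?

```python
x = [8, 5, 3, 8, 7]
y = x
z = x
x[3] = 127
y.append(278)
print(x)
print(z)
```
[8, 5, 3, 127, 7, 278]
[8, 5, 3, 127, 7, 278]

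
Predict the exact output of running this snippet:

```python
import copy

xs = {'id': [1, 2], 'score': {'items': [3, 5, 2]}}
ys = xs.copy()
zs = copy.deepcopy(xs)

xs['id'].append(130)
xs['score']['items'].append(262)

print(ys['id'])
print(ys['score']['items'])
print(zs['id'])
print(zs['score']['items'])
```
[1, 2, 130]
[3, 5, 2, 262]
[1, 2]
[3, 5, 2]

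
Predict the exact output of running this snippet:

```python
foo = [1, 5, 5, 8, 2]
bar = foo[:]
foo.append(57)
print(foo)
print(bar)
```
[1, 5, 5, 8, 2, 57]
[1, 5, 5, 8, 2]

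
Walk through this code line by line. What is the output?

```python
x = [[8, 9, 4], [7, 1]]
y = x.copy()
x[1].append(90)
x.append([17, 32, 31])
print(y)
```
[[8, 9, 4], [7, 1, 90]]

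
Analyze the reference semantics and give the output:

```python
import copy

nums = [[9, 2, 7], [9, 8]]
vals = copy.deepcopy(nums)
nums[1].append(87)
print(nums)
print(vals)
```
[[9, 2, 7], [9, 8, 87]]
[[9, 2, 7], [9, 8]]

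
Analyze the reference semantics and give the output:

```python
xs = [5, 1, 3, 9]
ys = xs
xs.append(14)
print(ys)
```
[5, 1, 3, 9, 14]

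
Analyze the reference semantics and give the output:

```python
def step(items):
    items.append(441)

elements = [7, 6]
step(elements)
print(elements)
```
[7, 6, 441]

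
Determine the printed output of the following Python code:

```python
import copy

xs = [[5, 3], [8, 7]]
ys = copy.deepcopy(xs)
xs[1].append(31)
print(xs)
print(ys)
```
[[5, 3], [8, 7, 31]]
[[5, 3], [8, 7]]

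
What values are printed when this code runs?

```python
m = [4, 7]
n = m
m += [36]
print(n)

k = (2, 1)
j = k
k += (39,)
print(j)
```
[4, 7, 36]
(2, 1)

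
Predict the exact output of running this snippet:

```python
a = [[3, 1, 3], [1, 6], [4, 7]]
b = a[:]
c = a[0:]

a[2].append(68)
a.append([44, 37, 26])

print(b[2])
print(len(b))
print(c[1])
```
[4, 7, 68]
3
[1, 6]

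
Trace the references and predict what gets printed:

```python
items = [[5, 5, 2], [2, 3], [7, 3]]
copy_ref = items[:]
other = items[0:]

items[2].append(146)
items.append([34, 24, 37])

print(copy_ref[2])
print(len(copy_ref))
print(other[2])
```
[7, 3, 146]
3
[7, 3, 146]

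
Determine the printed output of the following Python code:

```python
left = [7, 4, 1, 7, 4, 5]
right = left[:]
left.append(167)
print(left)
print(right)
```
[7, 4, 1, 7, 4, 5, 167]
[7, 4, 1, 7, 4, 5]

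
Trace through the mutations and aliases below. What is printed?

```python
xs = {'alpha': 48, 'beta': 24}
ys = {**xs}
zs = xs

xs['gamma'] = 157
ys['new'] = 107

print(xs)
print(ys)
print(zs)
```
{'alpha': 48, 'beta': 24, 'gamma': 157}
{'alpha': 48, 'beta': 24, 'new': 107}
{'alpha': 48, 'beta': 24, 'gamma': 157}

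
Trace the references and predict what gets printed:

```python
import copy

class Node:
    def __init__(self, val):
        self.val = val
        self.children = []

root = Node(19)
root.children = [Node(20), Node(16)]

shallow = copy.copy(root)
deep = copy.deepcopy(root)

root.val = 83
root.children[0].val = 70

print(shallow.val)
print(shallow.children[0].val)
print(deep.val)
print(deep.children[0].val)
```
19
70
19
20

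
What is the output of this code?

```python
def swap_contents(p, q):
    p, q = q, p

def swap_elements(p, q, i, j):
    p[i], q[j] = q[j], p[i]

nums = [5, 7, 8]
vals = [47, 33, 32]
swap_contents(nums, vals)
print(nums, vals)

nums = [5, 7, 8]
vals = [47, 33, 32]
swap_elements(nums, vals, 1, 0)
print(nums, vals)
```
[5, 7, 8] [47, 33, 32]
[5, 47, 8] [7, 33, 32]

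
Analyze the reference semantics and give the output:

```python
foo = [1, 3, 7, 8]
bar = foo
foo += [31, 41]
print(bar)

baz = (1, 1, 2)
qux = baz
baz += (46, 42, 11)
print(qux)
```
[1, 3, 7, 8, 31, 41]
(1, 1, 2)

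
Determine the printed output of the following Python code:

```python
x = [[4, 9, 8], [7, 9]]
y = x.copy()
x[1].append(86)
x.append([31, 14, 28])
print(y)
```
[[4, 9, 8], [7, 9, 86]]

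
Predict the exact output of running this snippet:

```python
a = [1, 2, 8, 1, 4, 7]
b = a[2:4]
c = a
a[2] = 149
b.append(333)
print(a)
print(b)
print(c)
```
[1, 2, 149, 1, 4, 7]
[8, 1, 333]
[1, 2, 149, 1, 4, 7]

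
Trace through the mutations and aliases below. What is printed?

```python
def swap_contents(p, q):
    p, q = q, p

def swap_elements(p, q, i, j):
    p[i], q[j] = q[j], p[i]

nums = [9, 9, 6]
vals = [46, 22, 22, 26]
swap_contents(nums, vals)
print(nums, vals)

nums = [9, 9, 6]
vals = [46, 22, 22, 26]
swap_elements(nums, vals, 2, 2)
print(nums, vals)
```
[9, 9, 6] [46, 22, 22, 26]
[9, 9, 22] [46, 22, 6, 26]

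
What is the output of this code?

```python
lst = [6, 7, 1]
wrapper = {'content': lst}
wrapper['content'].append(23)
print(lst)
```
[6, 7, 1, 23]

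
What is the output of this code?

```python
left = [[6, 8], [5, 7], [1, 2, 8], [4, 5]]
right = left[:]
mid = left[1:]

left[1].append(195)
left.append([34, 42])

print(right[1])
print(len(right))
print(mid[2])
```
[5, 7, 195]
4
[4, 5]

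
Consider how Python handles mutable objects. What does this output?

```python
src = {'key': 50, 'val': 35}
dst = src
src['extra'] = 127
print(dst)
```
{'key': 50, 'val': 35, 'extra': 127}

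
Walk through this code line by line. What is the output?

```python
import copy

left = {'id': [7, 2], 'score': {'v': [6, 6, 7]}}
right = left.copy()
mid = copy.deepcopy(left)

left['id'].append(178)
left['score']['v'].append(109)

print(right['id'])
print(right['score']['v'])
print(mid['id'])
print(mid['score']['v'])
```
[7, 2, 178]
[6, 6, 7, 109]
[7, 2]
[6, 6, 7]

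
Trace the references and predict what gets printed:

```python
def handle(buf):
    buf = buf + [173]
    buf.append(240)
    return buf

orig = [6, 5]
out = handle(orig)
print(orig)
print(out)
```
[6, 5]
[6, 5, 173, 240]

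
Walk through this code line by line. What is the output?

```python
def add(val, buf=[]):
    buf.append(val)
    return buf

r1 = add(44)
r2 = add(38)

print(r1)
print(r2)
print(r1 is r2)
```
[44, 38]
[44, 38]
True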